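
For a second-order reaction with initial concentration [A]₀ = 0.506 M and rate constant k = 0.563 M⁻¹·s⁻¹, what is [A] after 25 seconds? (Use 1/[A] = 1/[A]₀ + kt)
0.0623 M

1/[A] = 1/[A]₀ + k·t = 1/0.506 + (0.563)·(25) = 1.9763 + 14.0750 = 16.0513
[A] = 1/16.0513 = 0.0623 M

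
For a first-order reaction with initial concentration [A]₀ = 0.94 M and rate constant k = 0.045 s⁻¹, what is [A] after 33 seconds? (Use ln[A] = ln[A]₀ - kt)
0.2129 M

ln[A] = ln[A]₀ - k·t = ln(0.94) - (0.045)·(33) = -0.0619 - 1.4850 = -1.5469
[A] = e^(-1.5469) = 0.2129 M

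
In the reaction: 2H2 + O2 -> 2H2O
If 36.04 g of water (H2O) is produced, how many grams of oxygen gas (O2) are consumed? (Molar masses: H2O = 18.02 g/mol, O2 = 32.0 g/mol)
Moles of H2O = 36.04 g ÷ 18.02 g/mol = 2 mol
Mole ratio: 1 mol O2 / 2 mol H2O
Moles of O2 = 2 × (1/2) = 1 mol
Mass of O2 = 1 mol × 32.0 g/mol = 32 g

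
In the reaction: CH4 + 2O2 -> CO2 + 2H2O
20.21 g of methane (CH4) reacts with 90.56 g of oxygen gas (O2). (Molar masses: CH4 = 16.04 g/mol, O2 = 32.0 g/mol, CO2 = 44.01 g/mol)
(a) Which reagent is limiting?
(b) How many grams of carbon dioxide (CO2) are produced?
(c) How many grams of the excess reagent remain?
(a) CH4, (b) 55.45 g, (c) 9.922 g

Moles of CH4 = 20.21 g ÷ 16.04 g/mol = 1.25998 mol
Moles of O2 = 90.56 g ÷ 32.0 g/mol = 2.83 mol
Moles ÷ coefficient: CH4: 1.25998/1 = 1.26, O2: 2.83/2 = 1.415
(a) CH4 has the smaller value, so CH4 is the limiting reagent.
(b) Moles of CO2 = 1.25998 mol CH4 × (1/1) = 1.25998 mol; mass = 1.25998 mol × 44.01 g/mol = 55.45 g
(c) O2 consumed = 1.25998 × (2/1) = 2.51995 mol; remaining = 2.83 − 2.51995 = 0.31005 mol; mass = 0.31005 mol × 32.0 g/mol = 9.922 g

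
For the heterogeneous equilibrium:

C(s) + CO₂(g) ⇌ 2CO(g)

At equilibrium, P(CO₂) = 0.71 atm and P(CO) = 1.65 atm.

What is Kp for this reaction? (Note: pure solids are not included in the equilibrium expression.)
K_p = 3.835

Solid C is excluded.
Kp = P(CO)²/P(CO₂) = (1.65)²/0.71 = 2.722/0.71 = 3.835.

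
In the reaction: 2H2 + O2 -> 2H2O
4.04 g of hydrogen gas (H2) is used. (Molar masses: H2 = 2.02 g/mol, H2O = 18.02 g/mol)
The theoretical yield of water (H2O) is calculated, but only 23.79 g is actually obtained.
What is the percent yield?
Moles of H2 = 4.04 g ÷ 2.02 g/mol = 2 mol
Mole ratio: 2 mol H2O / 2 mol H2
Moles of H2O = 2 × (2/2) = 2 mol
Theoretical yield = 2 mol × 18.02 g/mol = 36.04 g
Actual yield = 23.79 g
Percent yield = (23.79 / 36.04) × 100% = 66.0%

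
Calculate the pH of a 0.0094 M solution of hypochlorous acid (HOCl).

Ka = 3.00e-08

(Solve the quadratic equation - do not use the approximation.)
pH = 4.78

x² + Ka×x - Ka×C = 0. Using quadratic formula: [H⁺] = 1.6778e-05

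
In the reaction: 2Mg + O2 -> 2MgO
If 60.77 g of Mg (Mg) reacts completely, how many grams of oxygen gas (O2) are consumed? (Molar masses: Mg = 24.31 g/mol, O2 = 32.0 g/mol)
Moles of Mg = 60.77 g ÷ 24.31 g/mol = 2.49979 mol
Mole ratio: 1 mol O2 / 2 mol Mg
Moles of O2 = 2.49979 × (1/2) = 1.2499 mol
Mass of O2 = 1.2499 mol × 32.0 g/mol = 40 g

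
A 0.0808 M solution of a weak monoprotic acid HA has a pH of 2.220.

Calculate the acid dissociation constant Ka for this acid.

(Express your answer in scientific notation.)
K_a = 4.86e-04

[H⁺] = 10^(−pH) = 10^(−2.220) = 6.026e-03 M. For HA ⇌ H⁺ + A⁻, Ka = x²/(C − x) = (6.026e-03)²/(0.0808 − 6.026e-03) = 4.86e-04.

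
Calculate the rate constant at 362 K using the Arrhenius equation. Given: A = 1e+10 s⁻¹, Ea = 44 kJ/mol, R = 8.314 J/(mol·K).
4.48e+03 s⁻¹

k = A·exp(-Ea/(R·T)) = 1e+10·exp(-44000/(8.314·362)) = 1e+10·exp(-14.6196) = 1e+10·4.4752e-07 = 4.48e+03 s⁻¹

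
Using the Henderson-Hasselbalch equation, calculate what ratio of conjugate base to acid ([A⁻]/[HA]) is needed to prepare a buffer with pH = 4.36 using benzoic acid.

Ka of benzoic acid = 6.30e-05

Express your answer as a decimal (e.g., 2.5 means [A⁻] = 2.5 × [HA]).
[A⁻]/[HA] = 1.443

pKa = −log(6.30e-05) = 4.2007. pH = pKa + log([A⁻]/[HA]). 4.36 = 4.2007 + log(ratio). log(ratio) = 4.36 − 4.2007 = 0.1593. ratio = 10^(0.1593) = 1.443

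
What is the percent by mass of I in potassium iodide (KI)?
Mass of I in formula = 126.9 × 1 = 126.9 g/mol
Molar mass = 166.0 g/mol
% I = (126.9/166.0) × 100% = 76.45%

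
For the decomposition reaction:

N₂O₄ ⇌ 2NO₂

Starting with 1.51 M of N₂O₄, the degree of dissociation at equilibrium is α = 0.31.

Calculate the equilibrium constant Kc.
K_c = 0.8412

x = α·[A]₀ = 0.31 × 1.51 = 0.4681 M dissociated.
At eq: [N₂O₄] = 1.51 − 0.4681 = 1.042 M; [NO₂] = 2x = 0.9362 M.
Kc = [NO₂]²/[N₂O₄] = (0.9362)²/1.042 = 0.8412.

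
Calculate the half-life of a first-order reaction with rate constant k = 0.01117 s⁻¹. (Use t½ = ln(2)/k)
62.05 s

t½ = ln(2)/k = 0.6931/0.01117 = 62.05 s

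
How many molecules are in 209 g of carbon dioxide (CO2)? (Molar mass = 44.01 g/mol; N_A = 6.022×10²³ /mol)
Moles = 209 g ÷ 44.01 g/mol = 4.74892 mol
Molecules = 4.74892 mol × 6.022×10²³ /mol = 2.860e+24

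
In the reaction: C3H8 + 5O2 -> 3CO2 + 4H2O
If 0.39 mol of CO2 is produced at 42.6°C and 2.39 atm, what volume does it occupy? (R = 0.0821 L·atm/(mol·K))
T = 42.6°C + 273.15 = 315.75 K
V = nRT/P = (0.39 × 0.0821 × 315.75) / 2.39
V = 4.23 L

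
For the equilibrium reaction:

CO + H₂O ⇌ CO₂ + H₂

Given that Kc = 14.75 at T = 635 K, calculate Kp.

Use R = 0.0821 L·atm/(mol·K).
K_p = 14.7500

Δn = (moles gaseous products) − (moles gaseous reactants) = 0
T = 635 K; RT = 0.0821 × 635 = 52.1335
Kp = Kc·(RT)^Δn = 14.75 × (52.1335)^0 = 14.75 × 1 = 14.7500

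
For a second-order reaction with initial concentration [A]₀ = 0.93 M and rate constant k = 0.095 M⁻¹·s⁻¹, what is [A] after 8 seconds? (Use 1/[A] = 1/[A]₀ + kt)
0.5449 M

1/[A] = 1/[A]₀ + k·t = 1/0.93 + (0.095)·(8) = 1.0753 + 0.7600 = 1.8353
[A] = 1/1.8353 = 0.5449 M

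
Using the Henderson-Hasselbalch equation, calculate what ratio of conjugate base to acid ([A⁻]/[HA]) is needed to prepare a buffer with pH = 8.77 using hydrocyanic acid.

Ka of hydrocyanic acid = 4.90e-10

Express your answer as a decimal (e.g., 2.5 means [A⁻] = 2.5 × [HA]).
[A⁻]/[HA] = 0.289

pKa = −log(4.90e-10) = 9.3098. pH = pKa + log([A⁻]/[HA]). 8.77 = 9.3098 + log(ratio). log(ratio) = 8.77 − 9.3098 = -0.5398. ratio = 10^(-0.5398) = 0.289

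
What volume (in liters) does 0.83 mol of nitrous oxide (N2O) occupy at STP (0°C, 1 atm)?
At STP, 1 mol of gas occupies 22.4 L
Volume = 0.83 mol × 22.4 L/mol = 18.59 L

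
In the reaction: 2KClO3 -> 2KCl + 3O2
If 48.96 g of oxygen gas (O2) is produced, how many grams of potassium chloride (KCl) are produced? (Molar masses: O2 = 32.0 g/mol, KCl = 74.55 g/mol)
Moles of O2 = 48.96 g ÷ 32.0 g/mol = 1.53 mol
Mole ratio: 2 mol KCl / 3 mol O2
Moles of KCl = 1.53 × (2/3) = 1.02 mol
Mass of KCl = 1.02 mol × 74.55 g/mol = 76.04 g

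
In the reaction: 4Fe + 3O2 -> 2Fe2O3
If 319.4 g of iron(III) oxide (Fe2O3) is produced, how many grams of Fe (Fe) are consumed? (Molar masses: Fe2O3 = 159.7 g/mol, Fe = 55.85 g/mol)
Moles of Fe2O3 = 319.4 g ÷ 159.7 g/mol = 2 mol
Mole ratio: 4 mol Fe / 2 mol Fe2O3
Moles of Fe = 2 × (4/2) = 4 mol
Mass of Fe = 4 mol × 55.85 g/mol = 223.4 g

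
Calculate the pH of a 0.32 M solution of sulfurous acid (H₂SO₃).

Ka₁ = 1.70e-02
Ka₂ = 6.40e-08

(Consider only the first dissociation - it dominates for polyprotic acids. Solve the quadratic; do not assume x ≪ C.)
pH = 1.18

x² + Ka₁·x − Ka₁·C = 0 with Ka₁ = 1.70e-02, C = 0.32.
x = (−Ka₁ + √(Ka₁² + 4·Ka₁·C))/2 = 6.5745e-02 M, so pH = 1.18.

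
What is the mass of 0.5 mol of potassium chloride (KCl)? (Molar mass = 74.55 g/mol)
Mass = 0.5 mol × 74.55 g/mol = 37.27 g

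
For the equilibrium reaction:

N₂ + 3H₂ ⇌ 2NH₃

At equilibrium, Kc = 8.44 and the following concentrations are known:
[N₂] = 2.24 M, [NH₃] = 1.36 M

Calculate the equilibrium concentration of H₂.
[H₂] = 0.4608 M

Kc = ([NH₃]^2) / ([N₂] × [H₂]^3) = 8.44
[H₂]^3 = (product terms)/(Kc · other reactant terms) = 1.8496 / (8.44 · 2.24) = 0.097833
[H₂] = (0.097833)^(1/3) = 0.4608 M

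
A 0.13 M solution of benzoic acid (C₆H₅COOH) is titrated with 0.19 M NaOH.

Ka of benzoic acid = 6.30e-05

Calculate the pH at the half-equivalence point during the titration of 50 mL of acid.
pH = pKa = 4.20

At the half-equivalence point, [HA] = [A⁻], so by Henderson–Hasselbalch pH = pKa + log(1) = pKa.
pKa = −log(6.30e-05) = 4.20.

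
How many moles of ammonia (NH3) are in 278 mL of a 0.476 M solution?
Moles = Molarity × Volume (L)
Moles = 0.476 M × 0.278 L = 0.1323 mol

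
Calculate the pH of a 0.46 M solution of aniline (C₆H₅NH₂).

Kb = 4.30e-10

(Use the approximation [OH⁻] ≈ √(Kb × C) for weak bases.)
pH = 9.15

[OH⁻] = √(Kb × C) = √(4.30e-10 × 0.46) = 1.4064e-05. pOH = 4.85, pH = 14 - pOH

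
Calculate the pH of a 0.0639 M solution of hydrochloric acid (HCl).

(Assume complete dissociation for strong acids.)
pH = 1.19

[H⁺] = 0.0639 M for strong acid. pH = -log[H⁺] = -log(0.0639)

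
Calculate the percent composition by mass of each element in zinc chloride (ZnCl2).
Zn: 47.97%, Cl: 52.03%

Molar mass of ZnCl2 = 136.28 g/mol
% Zn = (1 × 65.38) / 136.28 × 100% = 65.38 / 136.28 × 100% = 47.97%
% Cl = (2 × 35.45) / 136.28 × 100% = 70.9 / 136.28 × 100% = 52.03%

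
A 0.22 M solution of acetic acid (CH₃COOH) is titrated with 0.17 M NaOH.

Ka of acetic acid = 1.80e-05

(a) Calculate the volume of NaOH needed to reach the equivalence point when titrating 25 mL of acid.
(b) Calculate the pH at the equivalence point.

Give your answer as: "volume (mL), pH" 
V = 32.4 mL, pH = 8.86

(a) At equivalence: moles acid = moles base.
moles acid = 0.22 × 0.025 = 0.0055 mol; V_NaOH = 0.0055/0.17 = 0.03235 L = 32.4 mL.
(b) At equivalence, all acid → conjugate base A⁻ at [A⁻] = 0.0055/0.05735 = 0.0959 M.
Kb = Kw/Ka = 1.0e-14/1.80e-05 = 5.556e-10; [OH⁻] = √(Kb·[A⁻]) = 7.299e-06; pOH = 5.14; pH = 14 − pOH = 8.86.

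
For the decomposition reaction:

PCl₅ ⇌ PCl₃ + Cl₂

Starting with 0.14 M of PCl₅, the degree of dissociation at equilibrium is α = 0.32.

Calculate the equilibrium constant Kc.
K_c = 0.0211

x = α·[A]₀ = 0.32 × 0.14 = 0.0448 M dissociated.
At eq: [PCl₅] = 0.14 − 0.0448 = 0.0952 M; [PCl₃] = [Cl₂] = x = 0.0448 M.
Kc = [PCl₃][Cl₂]/[PCl₅] = (0.0448)²/0.0952 = 0.02108.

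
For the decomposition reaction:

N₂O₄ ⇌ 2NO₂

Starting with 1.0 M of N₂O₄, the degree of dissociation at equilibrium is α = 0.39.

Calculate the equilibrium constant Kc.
K_c = 0.9974

x = α·[A]₀ = 0.39 × 1.0 = 0.39 M dissociated.
At eq: [N₂O₄] = 1.0 − 0.39 = 0.61 M; [NO₂] = 2x = 0.78 M.
Kc = [NO₂]²/[N₂O₄] = (0.78)²/0.61 = 0.9974.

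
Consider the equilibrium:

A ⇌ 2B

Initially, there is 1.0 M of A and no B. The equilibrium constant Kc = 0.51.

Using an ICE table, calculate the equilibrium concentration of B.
[B] = 0.598 M

ICE: [A] = 1.0 − x, [B] = 2x.
Kc = (2x)²/(1.0 − x) = 0.51 ⇒ 4x² + 0.51x − 0.51 = 0.
x = (−0.51 + √(0.51² + 4·4·0.51))/(2·4) = (−0.51 + √8.4201)/8 = 0.29897.
[B] = 2x = 0.598 M.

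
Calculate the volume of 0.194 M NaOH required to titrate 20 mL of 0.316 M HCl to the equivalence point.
V_{base} = 32.6 mL

At equivalence: moles acid = moles base.
moles HCl = 0.316 M × 0.02 L = 0.00632 mol
V_NaOH = 0.00632 mol ÷ 0.194 M = 0.03258 L = 32.6 mL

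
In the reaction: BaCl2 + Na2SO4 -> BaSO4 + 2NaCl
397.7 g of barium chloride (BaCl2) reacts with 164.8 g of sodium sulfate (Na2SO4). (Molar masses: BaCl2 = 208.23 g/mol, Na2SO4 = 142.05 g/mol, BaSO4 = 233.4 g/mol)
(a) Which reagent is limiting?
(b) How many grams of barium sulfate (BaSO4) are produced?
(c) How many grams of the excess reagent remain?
(a) Na2SO4, (b) 270.8 g, (c) 156.1 g

Moles of BaCl2 = 397.7 g ÷ 208.23 g/mol = 1.90991 mol
Moles of Na2SO4 = 164.8 g ÷ 142.05 g/mol = 1.16015 mol
Moles ÷ coefficient: BaCl2: 1.90991/1 = 1.91, Na2SO4: 1.16015/1 = 1.16
(a) Na2SO4 has the smaller value, so Na2SO4 is the limiting reagent.
(b) Moles of BaSO4 = 1.16015 mol Na2SO4 × (1/1) = 1.16015 mol; mass = 1.16015 mol × 233.4 g/mol = 270.8 g
(c) BaCl2 consumed = 1.16015 × (1/1) = 1.16015 mol; remaining = 1.90991 − 1.16015 = 0.749752 mol; mass = 0.749752 mol × 208.23 g/mol = 156.1 g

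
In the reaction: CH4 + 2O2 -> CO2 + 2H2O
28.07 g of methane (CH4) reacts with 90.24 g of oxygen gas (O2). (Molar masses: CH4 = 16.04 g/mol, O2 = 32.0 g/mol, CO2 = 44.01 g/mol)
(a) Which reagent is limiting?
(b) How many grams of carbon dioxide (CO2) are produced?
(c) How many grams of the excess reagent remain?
(a) O2, (b) 62.05 g, (c) 5.454 g

Moles of CH4 = 28.07 g ÷ 16.04 g/mol = 1.75 mol
Moles of O2 = 90.24 g ÷ 32.0 g/mol = 2.82 mol
Moles ÷ coefficient: CH4: 1.75/1 = 1.75, O2: 2.82/2 = 1.41
(a) O2 has the smaller value, so O2 is the limiting reagent.
(b) Moles of CO2 = 2.82 mol O2 × (1/2) = 1.41 mol; mass = 1.41 mol × 44.01 g/mol = 62.05 g
(c) CH4 consumed = 2.82 × (1/2) = 1.41 mol; remaining = 1.75 − 1.41 = 0.34 mol; mass = 0.34 mol × 16.04 g/mol = 5.454 g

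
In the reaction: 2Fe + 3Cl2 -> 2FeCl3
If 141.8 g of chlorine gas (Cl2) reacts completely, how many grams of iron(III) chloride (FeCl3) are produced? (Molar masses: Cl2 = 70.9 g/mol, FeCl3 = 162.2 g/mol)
Moles of Cl2 = 141.8 g ÷ 70.9 g/mol = 2 mol
Mole ratio: 2 mol FeCl3 / 3 mol Cl2
Moles of FeCl3 = 2 × (2/3) = 1.33333 mol
Mass of FeCl3 = 1.33333 mol × 162.2 g/mol = 216.3 g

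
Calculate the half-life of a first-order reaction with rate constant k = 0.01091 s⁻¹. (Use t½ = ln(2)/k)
63.53 s

t½ = ln(2)/k = 0.6931/0.01091 = 63.53 s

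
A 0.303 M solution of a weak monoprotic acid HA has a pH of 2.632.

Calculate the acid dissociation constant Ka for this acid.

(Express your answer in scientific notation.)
K_a = 1.81e-05

[H⁺] = 10^(−pH) = 10^(−2.632) = 2.333e-03 M. For HA ⇌ H⁺ + A⁻, Ka = x²/(C − x) = (2.333e-03)²/(0.303 − 2.333e-03) = 1.81e-05.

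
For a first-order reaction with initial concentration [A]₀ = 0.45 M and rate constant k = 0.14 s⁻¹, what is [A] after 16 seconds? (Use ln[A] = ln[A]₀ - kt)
0.0479 M

ln[A] = ln[A]₀ - k·t = ln(0.45) - (0.14)·(16) = -0.7985 - 2.2400 = -3.0385
[A] = e^(-3.0385) = 0.0479 M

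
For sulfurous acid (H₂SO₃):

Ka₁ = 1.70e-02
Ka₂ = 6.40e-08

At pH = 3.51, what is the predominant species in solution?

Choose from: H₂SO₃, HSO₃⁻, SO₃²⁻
HSO₃⁻

pKa1 = 1.77, pKa2 = 7.19. Each pKa is the crossover between adjacent species; pH = 3.51 lies in the region where HSO₃⁻ predominates.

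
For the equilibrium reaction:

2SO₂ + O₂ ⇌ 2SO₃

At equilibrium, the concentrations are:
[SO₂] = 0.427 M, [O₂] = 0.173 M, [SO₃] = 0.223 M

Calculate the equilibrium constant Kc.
K_c = 1.5766

Kc = ([SO₃]^2) / ([SO₂]^2 × [O₂])
   = ((0.223)^2) / ((0.427)^2·(0.173))
   = 0.049729 / 0.031543 = 1.5766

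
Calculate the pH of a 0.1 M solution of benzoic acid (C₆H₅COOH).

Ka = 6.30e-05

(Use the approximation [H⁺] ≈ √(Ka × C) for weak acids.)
pH = 2.60

[H⁺] = √(Ka × C) = √(6.30e-05 × 0.1) = 2.5100e-03. pH = -log(2.5100e-03)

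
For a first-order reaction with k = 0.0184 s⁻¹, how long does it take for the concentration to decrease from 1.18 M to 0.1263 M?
121.45 s

From ln[A] = ln[A]₀ - k·t: t = ln([A]₀/[A])/k = ln(1.18/0.1263)/0.0184 = ln(9.3428)/0.0184 = 2.2346/0.0184 = 121.45 s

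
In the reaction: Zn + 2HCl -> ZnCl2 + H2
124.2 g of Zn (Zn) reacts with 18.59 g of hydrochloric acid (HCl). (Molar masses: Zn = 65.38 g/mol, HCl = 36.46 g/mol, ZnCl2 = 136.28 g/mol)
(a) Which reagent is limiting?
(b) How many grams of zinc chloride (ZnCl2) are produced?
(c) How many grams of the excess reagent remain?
(a) HCl, (b) 34.74 g, (c) 107.5 g

Moles of Zn = 124.2 g ÷ 65.38 g/mol = 1.89966 mol
Moles of HCl = 18.59 g ÷ 36.46 g/mol = 0.509874 mol
Moles ÷ coefficient: Zn: 1.89966/1 = 1.9, HCl: 0.509874/2 = 0.2549
(a) HCl has the smaller value, so HCl is the limiting reagent.
(b) Moles of ZnCl2 = 0.509874 mol HCl × (1/2) = 0.254937 mol; mass = 0.254937 mol × 136.28 g/mol = 34.74 g
(c) Zn consumed = 0.509874 × (1/2) = 0.254937 mol; remaining = 1.89966 − 0.254937 = 1.64473 mol; mass = 1.64473 mol × 65.38 g/mol = 107.5 g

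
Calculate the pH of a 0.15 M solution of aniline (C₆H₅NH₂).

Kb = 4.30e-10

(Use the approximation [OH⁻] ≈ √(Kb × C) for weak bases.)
pH = 8.90

[OH⁻] = √(Kb × C) = √(4.30e-10 × 0.15) = 8.0312e-06. pOH = 5.10, pH = 14 - pOH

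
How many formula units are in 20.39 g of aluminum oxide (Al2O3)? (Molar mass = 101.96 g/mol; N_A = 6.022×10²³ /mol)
Moles = 20.39 g ÷ 101.96 g/mol = 0.19998 mol
Formula units = 0.19998 mol × 6.022×10²³ /mol = 1.204e+23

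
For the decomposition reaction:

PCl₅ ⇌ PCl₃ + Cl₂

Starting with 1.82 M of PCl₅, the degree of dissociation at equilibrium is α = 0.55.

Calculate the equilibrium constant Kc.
K_c = 1.2234

x = α·[A]₀ = 0.55 × 1.82 = 1.001 M dissociated.
At eq: [PCl₅] = 1.82 − 1.001 = 0.819 M; [PCl₃] = [Cl₂] = x = 1.001 M.
Kc = [PCl₃][Cl₂]/[PCl₅] = (1.001)²/0.819 = 1.223.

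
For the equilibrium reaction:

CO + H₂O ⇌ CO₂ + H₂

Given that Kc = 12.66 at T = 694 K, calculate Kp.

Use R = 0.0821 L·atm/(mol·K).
K_p = 12.6600

Δn = (moles gaseous products) − (moles gaseous reactants) = 0
T = 694 K; RT = 0.0821 × 694 = 56.9774
Kp = Kc·(RT)^Δn = 12.66 × (56.9774)^0 = 12.66 × 1 = 12.6600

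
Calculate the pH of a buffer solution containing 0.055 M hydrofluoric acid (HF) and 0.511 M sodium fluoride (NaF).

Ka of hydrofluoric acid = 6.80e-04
pH = 4.14

pKa = -log(6.80e-04) = 3.17. pH = pKa + log([A⁻]/[HA]) = 3.17 + log(0.511/0.055)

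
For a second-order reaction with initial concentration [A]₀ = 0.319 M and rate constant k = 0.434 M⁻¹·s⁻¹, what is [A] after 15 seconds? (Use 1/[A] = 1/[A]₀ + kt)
0.1037 M

1/[A] = 1/[A]₀ + k·t = 1/0.319 + (0.434)·(15) = 3.1348 + 6.5100 = 9.6448
[A] = 1/9.6448 = 0.1037 M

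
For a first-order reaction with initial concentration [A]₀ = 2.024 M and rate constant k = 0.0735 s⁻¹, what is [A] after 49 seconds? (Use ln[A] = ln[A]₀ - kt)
0.0552 M

ln[A] = ln[A]₀ - k·t = ln(2.024) - (0.0735)·(49) = 0.7051 - 3.6015 = -2.8964
[A] = e^(-2.8964) = 0.0552 M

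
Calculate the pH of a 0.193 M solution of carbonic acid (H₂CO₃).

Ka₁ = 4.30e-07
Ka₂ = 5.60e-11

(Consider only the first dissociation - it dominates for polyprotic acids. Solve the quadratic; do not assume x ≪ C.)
pH = 3.54

x² + Ka₁·x − Ka₁·C = 0 with Ka₁ = 4.30e-07, C = 0.193.
x = (−Ka₁ + √(Ka₁² + 4·Ka₁·C))/2 = 2.8786e-04 M, so pH = 3.54.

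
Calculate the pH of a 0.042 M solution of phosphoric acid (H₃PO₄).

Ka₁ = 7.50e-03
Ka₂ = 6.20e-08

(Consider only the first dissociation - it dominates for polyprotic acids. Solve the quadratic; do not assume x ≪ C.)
pH = 1.84

x² + Ka₁·x − Ka₁·C = 0 with Ka₁ = 7.50e-03, C = 0.042.
x = (−Ka₁ + √(Ka₁² + 4·Ka₁·C))/2 = 1.4390e-02 M, so pH = 1.84.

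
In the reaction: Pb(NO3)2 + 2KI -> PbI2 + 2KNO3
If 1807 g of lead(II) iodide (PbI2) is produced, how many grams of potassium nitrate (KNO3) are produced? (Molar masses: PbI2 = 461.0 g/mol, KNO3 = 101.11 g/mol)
Moles of PbI2 = 1807 g ÷ 461.0 g/mol = 3.91974 mol
Mole ratio: 2 mol KNO3 / 1 mol PbI2
Moles of KNO3 = 3.91974 × (2/1) = 7.83948 mol
Mass of KNO3 = 7.83948 mol × 101.11 g/mol = 792.6 g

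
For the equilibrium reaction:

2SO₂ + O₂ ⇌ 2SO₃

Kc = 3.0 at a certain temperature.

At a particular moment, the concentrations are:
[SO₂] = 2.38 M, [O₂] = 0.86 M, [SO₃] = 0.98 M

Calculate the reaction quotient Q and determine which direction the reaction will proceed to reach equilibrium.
Q = 0.197, Q < K, reaction proceeds forward (toward products)

Q = ([SO₃]^2) / ([SO₂]^2 × [O₂])
  = ((0.98)^2) / ((2.38)^2·(0.86)) = 0.9604/4.8714 = 0.1972
Since Q = 0.1972 < Kc = 3.0, the reaction proceeds forward (toward products) to reach equilibrium.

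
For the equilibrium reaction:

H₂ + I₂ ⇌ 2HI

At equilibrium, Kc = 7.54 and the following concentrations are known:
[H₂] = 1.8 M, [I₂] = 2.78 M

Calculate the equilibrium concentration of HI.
[HI] = 6.1425 M

Kc = ([HI]^2) / ([H₂] × [I₂]) = 7.54
[HI]^2 = Kc · (reactant terms)/(other product terms) = 7.54 · 5.004 / 1 = 37.73
[HI] = (37.73)^(1/2) = 6.1425 M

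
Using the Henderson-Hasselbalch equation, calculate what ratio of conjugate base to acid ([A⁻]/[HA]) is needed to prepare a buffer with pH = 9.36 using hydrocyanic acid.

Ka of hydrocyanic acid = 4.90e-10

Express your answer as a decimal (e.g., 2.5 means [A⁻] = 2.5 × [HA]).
[A⁻]/[HA] = 1.123

pKa = −log(4.90e-10) = 9.3098. pH = pKa + log([A⁻]/[HA]). 9.36 = 9.3098 + log(ratio). log(ratio) = 9.36 − 9.3098 = 0.0502. ratio = 10^(0.0502) = 1.123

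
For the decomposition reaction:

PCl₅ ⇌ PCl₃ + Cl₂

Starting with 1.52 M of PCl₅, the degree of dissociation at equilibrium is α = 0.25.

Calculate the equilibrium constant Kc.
K_c = 0.1267

x = α·[A]₀ = 0.25 × 1.52 = 0.38 M dissociated.
At eq: [PCl₅] = 1.52 − 0.38 = 1.14 M; [PCl₃] = [Cl₂] = x = 0.38 M.
Kc = [PCl₃][Cl₂]/[PCl₅] = (0.38)²/1.14 = 0.1267.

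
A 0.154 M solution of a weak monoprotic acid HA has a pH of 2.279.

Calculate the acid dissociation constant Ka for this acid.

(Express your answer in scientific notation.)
K_a = 1.86e-04

[H⁺] = 10^(−pH) = 10^(−2.279) = 5.260e-03 M. For HA ⇌ H⁺ + A⁻, Ka = x²/(C − x) = (5.260e-03)²/(0.154 − 5.260e-03) = 1.86e-04.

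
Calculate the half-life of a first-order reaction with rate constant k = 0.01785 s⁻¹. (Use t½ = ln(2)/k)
38.83 s

t½ = ln(2)/k = 0.6931/0.01785 = 38.83 s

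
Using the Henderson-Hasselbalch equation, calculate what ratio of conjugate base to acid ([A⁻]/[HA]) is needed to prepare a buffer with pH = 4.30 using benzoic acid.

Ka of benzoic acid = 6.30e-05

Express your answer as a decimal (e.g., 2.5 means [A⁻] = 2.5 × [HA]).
[A⁻]/[HA] = 1.257

pKa = −log(6.30e-05) = 4.2007. pH = pKa + log([A⁻]/[HA]). 4.30 = 4.2007 + log(ratio). log(ratio) = 4.30 − 4.2007 = 0.0993. ratio = 10^(0.0993) = 1.257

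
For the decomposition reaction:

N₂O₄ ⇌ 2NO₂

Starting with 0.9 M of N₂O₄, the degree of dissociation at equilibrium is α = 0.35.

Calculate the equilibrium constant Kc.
K_c = 0.6785

x = α·[A]₀ = 0.35 × 0.9 = 0.315 M dissociated.
At eq: [N₂O₄] = 0.9 − 0.315 = 0.585 M; [NO₂] = 2x = 0.63 M.
Kc = [NO₂]²/[N₂O₄] = (0.63)²/0.585 = 0.6785.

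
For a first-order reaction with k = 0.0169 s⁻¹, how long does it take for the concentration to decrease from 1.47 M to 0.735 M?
41.01 s

From ln[A] = ln[A]₀ - k·t: t = ln([A]₀/[A])/k = ln(1.47/0.735)/0.0169 = ln(2.0000)/0.0169 = 0.6931/0.0169 = 41.01 s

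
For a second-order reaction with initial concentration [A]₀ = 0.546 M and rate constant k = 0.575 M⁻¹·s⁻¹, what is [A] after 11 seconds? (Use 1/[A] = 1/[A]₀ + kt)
0.1226 M

1/[A] = 1/[A]₀ + k·t = 1/0.546 + (0.575)·(11) = 1.8315 + 6.3250 = 8.1565
[A] = 1/8.1565 = 0.1226 M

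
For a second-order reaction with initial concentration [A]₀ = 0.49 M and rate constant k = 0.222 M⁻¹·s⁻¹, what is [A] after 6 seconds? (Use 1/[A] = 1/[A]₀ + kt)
0.2965 M

1/[A] = 1/[A]₀ + k·t = 1/0.49 + (0.222)·(6) = 2.0408 + 1.3320 = 3.3728
[A] = 1/3.3728 = 0.2965 M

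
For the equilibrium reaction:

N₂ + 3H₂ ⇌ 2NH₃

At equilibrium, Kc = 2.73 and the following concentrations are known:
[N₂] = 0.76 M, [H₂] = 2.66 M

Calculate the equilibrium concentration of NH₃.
[NH₃] = 6.2490 M

Kc = ([NH₃]^2) / ([N₂] × [H₂]^3) = 2.73
[NH₃]^2 = Kc · (reactant terms)/(other product terms) = 2.73 · 14.304 / 1 = 39.05
[NH₃] = (39.05)^(1/2) = 6.2490 M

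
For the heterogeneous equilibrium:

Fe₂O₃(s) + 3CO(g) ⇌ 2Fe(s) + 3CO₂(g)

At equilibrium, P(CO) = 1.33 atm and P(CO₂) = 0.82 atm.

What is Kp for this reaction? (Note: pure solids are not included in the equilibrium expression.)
K_p = 0.234

Solids (Fe₂O₃, Fe) are excluded.
Kp = P(CO₂)³/P(CO)³ = (0.82)³/(1.33)³ = 0.5514/2.353 = 0.234.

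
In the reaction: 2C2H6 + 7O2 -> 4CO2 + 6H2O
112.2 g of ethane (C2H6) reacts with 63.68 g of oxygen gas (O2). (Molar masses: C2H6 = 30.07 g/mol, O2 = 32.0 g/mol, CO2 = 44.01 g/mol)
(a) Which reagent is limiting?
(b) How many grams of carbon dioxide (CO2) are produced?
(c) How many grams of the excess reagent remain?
(a) O2, (b) 50.05 g, (c) 95.1 g

Moles of C2H6 = 112.2 g ÷ 30.07 g/mol = 3.73129 mol
Moles of O2 = 63.68 g ÷ 32.0 g/mol = 1.99 mol
Moles ÷ coefficient: C2H6: 3.73129/2 = 1.866, O2: 1.99/7 = 0.2843
(a) O2 has the smaller value, so O2 is the limiting reagent.
(b) Moles of CO2 = 1.99 mol O2 × (4/7) = 1.13714 mol; mass = 1.13714 mol × 44.01 g/mol = 50.05 g
(c) C2H6 consumed = 1.99 × (2/7) = 0.568571 mol; remaining = 3.73129 − 0.568571 = 3.16272 mol; mass = 3.16272 mol × 30.07 g/mol = 95.1 g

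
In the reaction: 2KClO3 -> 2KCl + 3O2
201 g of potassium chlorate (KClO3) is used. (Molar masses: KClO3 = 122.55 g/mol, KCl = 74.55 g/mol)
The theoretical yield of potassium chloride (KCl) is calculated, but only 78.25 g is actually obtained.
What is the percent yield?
Moles of KClO3 = 201 g ÷ 122.55 g/mol = 1.64015 mol
Mole ratio: 2 mol KCl / 2 mol KClO3
Moles of KCl = 1.64015 × (2/2) = 1.64015 mol
Theoretical yield = 1.64015 mol × 74.55 g/mol = 122.27 g
Actual yield = 78.25 g
Percent yield = (78.25 / 122.27) × 100% = 64.0%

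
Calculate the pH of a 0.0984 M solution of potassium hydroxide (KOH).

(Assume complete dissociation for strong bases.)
pH = 12.99

[OH⁻] = 0.0984 M for strong base. pOH = -log[OH⁻] = 1.01, pH = 14 - pOH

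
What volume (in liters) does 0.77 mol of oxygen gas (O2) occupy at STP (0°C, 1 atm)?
At STP, 1 mol of gas occupies 22.4 L
Volume = 0.77 mol × 22.4 L/mol = 17.25 L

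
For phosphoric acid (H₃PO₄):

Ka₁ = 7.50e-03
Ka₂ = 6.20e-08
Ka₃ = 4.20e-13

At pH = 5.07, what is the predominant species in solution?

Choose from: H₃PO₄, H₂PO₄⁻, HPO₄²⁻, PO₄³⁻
H₂PO₄⁻

pKa1 = 2.12, pKa2 = 7.21, pKa3 = 12.38. Each pKa is the crossover between adjacent species; pH = 5.07 lies in the region where H₂PO₄⁻ predominates.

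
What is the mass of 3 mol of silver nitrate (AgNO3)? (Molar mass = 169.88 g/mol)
Mass = 3 mol × 169.88 g/mol = 509.6 g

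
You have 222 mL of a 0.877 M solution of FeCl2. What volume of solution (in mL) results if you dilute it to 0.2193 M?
Using M₁V₁ = M₂V₂:
0.877 × 222 = 0.2193 × V₂
V₂ = (0.877 × 222) / 0.2193 = 887.8 mL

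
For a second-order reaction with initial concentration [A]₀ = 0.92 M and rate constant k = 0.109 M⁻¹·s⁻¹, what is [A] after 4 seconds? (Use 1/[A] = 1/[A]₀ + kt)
0.6566 M

1/[A] = 1/[A]₀ + k·t = 1/0.92 + (0.109)·(4) = 1.0870 + 0.4360 = 1.5230
[A] = 1/1.5230 = 0.6566 M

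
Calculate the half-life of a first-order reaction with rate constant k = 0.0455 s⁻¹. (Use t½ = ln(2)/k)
15.23 s

t½ = ln(2)/k = 0.6931/0.0455 = 15.23 s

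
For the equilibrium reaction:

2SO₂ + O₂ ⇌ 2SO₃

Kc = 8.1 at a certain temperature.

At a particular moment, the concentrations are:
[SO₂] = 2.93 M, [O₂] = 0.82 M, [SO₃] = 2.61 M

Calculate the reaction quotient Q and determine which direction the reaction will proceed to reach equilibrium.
Q = 0.968, Q < K, reaction proceeds forward (toward products)

Q = ([SO₃]^2) / ([SO₂]^2 × [O₂])
  = ((2.61)^2) / ((2.93)^2·(0.82)) = 6.8121/7.0396 = 0.9677
Since Q = 0.9677 < Kc = 8.1, the reaction proceeds forward (toward products) to reach equilibrium.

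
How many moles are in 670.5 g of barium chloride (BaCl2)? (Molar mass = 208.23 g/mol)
Moles = 670.5 g ÷ 208.23 g/mol = 3.22 mol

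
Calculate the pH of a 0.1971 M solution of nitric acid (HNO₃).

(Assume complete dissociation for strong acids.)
pH = 0.71

[H⁺] = 0.1971 M for strong acid. pH = -log[H⁺] = -log(0.1971)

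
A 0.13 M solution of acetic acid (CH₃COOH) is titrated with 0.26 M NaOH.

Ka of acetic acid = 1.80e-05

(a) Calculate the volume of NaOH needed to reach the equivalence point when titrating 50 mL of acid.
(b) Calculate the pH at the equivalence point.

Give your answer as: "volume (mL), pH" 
V = 25.0 mL, pH = 8.84

(a) At equivalence: moles acid = moles base.
moles acid = 0.13 × 0.05 = 0.0065 mol; V_NaOH = 0.0065/0.26 = 0.025 L = 25.0 mL.
(b) At equivalence, all acid → conjugate base A⁻ at [A⁻] = 0.0065/0.075 = 0.08667 M.
Kb = Kw/Ka = 1.0e-14/1.80e-05 = 5.556e-10; [OH⁻] = √(Kb·[A⁻]) = 6.939e-06; pOH = 5.16; pH = 14 − pOH = 8.84.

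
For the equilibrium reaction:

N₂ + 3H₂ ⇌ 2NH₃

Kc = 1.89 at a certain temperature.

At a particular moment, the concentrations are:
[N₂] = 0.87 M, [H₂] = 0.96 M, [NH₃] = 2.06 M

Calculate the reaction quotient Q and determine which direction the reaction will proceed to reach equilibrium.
Q = 5.513, Q > K, reaction proceeds reverse (toward reactants)

Q = ([NH₃]^2) / ([N₂] × [H₂]^3)
  = ((2.06)^2) / ((0.87)·(0.96)^3) = 4.2436/0.76972 = 5.513
Since Q = 5.513 > Kc = 1.89, the reaction proceeds reverse (toward reactants) to reach equilibrium.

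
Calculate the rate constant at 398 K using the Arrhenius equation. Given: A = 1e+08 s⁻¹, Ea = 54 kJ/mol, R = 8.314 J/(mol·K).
8.18e+00 s⁻¹

k = A·exp(-Ea/(R·T)) = 1e+08·exp(-54000/(8.314·398)) = 1e+08·exp(-16.3193) = 1e+08·8.1777e-08 = 8.18e+00 s⁻¹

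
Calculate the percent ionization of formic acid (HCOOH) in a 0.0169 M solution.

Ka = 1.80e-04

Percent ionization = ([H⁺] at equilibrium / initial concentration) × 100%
Percent ionization = 9.8%

Let x = [H⁺]. Ka = x²/(C - x) ⇒ x² + (1.80e-04)x - (1.80e-04)(0.0169) = 0. x = 1.6565e-03. Percent = (1.6565e-03/0.0169) × 100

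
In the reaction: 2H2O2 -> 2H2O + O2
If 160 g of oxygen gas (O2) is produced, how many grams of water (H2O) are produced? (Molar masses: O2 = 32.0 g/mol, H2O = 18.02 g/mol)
Moles of O2 = 160 g ÷ 32.0 g/mol = 5 mol
Mole ratio: 2 mol H2O / 1 mol O2
Moles of H2O = 5 × (2/1) = 10 mol
Mass of H2O = 10 mol × 18.02 g/mol = 180.2 g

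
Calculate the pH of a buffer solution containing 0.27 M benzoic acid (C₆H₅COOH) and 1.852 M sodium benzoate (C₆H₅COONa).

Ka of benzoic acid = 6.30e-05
pH = 5.04

pKa = -log(6.30e-05) = 4.20. pH = pKa + log([A⁻]/[HA]) = 4.20 + log(1.852/0.27)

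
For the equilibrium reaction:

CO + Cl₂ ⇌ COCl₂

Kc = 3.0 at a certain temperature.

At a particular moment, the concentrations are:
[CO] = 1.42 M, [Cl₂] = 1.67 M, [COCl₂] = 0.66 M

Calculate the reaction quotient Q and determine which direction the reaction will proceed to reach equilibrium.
Q = 0.278, Q < K, reaction proceeds forward (toward products)

Q = ([COCl₂]) / ([CO] × [Cl₂])
  = ((0.66)) / ((1.42)·(1.67)) = 0.66/2.3714 = 0.2783
Since Q = 0.2783 < Kc = 3.0, the reaction proceeds forward (toward products) to reach equilibrium.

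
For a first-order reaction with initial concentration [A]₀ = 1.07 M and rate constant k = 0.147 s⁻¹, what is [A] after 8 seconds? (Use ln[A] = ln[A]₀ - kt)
0.3301 M

ln[A] = ln[A]₀ - k·t = ln(1.07) - (0.147)·(8) = 0.0677 - 1.1760 = -1.1083
[A] = e^(-1.1083) = 0.3301 M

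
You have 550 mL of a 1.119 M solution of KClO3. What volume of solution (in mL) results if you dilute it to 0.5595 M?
Using M₁V₁ = M₂V₂:
1.119 × 550 = 0.5595 × V₂
V₂ = (1.119 × 550) / 0.5595 = 1100 mL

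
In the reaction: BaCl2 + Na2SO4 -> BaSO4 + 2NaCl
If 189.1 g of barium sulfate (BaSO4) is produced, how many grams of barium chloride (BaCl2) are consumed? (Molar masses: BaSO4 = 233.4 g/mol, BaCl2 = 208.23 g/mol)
Moles of BaSO4 = 189.1 g ÷ 233.4 g/mol = 0.810197 mol
Mole ratio: 1 mol BaCl2 / 1 mol BaSO4
Moles of BaCl2 = 0.810197 × (1/1) = 0.810197 mol
Mass of BaCl2 = 0.810197 mol × 208.23 g/mol = 168.7 g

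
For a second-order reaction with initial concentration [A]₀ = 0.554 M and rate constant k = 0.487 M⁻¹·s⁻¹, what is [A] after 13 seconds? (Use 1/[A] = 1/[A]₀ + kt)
0.1229 M

1/[A] = 1/[A]₀ + k·t = 1/0.554 + (0.487)·(13) = 1.8051 + 6.3310 = 8.1361
[A] = 1/8.1361 = 0.1229 M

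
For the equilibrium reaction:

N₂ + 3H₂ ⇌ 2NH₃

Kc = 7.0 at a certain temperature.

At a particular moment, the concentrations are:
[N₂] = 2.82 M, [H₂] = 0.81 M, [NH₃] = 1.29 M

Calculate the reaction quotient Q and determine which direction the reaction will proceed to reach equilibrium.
Q = 1.110, Q < K, reaction proceeds forward (toward products)

Q = ([NH₃]^2) / ([N₂] × [H₂]^3)
  = ((1.29)^2) / ((2.82)·(0.81)^3) = 1.6641/1.4987 = 1.11
Since Q = 1.11 < Kc = 7.0, the reaction proceeds forward (toward products) to reach equilibrium.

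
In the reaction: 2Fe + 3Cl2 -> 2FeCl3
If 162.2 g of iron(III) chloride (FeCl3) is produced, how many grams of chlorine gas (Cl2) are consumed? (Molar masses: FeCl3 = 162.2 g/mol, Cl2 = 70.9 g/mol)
Moles of FeCl3 = 162.2 g ÷ 162.2 g/mol = 1 mol
Mole ratio: 3 mol Cl2 / 2 mol FeCl3
Moles of Cl2 = 1 × (3/2) = 1.5 mol
Mass of Cl2 = 1.5 mol × 70.9 g/mol = 106.4 g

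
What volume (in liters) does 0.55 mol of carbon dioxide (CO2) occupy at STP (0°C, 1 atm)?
At STP, 1 mol of gas occupies 22.4 L
Volume = 0.55 mol × 22.4 L/mol = 12.32 L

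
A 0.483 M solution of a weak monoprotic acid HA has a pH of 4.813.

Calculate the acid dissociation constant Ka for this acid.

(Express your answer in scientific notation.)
K_a = 4.90e-10

[H⁺] = 10^(−pH) = 10^(−4.813) = 1.538e-05 M. For HA ⇌ H⁺ + A⁻, Ka = x²/(C − x) = (1.538e-05)²/(0.483 − 1.538e-05) = 4.90e-10.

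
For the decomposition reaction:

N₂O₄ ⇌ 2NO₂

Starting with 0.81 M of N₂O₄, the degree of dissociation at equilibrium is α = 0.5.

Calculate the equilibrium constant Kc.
K_c = 1.6200

x = α·[A]₀ = 0.5 × 0.81 = 0.405 M dissociated.
At eq: [N₂O₄] = 0.81 − 0.405 = 0.405 M; [NO₂] = 2x = 0.81 M.
Kc = [NO₂]²/[N₂O₄] = (0.81)²/0.405 = 1.62.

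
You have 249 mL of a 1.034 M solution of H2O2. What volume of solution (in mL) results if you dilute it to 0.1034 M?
Using M₁V₁ = M₂V₂:
1.034 × 249 = 0.1034 × V₂
V₂ = (1.034 × 249) / 0.1034 = 2490 mL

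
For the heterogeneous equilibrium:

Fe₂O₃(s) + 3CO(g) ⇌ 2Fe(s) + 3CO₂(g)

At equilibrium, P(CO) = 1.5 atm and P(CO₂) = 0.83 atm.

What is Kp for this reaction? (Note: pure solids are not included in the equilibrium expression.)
K_p = 0.169

Solids (Fe₂O₃, Fe) are excluded.
Kp = P(CO₂)³/P(CO)³ = (0.83)³/(1.5)³ = 0.5718/3.375 = 0.169.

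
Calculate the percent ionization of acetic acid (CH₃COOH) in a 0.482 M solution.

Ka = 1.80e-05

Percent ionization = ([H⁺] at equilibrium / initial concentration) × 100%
Percent ionization = 0.609%

Let x = [H⁺]. Ka = x²/(C - x) ⇒ x² + (1.80e-05)x - (1.80e-05)(0.482) = 0. x = 2.9365e-03. Percent = (2.9365e-03/0.482) × 100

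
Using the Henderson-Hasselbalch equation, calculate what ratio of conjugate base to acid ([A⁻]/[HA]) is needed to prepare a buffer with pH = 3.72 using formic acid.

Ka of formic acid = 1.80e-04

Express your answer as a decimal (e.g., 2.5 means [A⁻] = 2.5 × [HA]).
[A⁻]/[HA] = 0.945

pKa = −log(1.80e-04) = 3.7447. pH = pKa + log([A⁻]/[HA]). 3.72 = 3.7447 + log(ratio). log(ratio) = 3.72 − 3.7447 = -0.0247. ratio = 10^(-0.0247) = 0.945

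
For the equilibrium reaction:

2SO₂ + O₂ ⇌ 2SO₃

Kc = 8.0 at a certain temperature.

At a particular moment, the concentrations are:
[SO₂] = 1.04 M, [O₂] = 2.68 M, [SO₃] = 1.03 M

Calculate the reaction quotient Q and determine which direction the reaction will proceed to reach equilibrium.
Q = 0.366, Q < K, reaction proceeds forward (toward products)

Q = ([SO₃]^2) / ([SO₂]^2 × [O₂])
  = ((1.03)^2) / ((1.04)^2·(2.68)) = 1.0609/2.8987 = 0.366
Since Q = 0.366 < Kc = 8.0, the reaction proceeds forward (toward products) to reach equilibrium.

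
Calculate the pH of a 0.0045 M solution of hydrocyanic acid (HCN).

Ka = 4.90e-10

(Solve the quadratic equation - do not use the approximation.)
pH = 5.83

x² + Ka×x - Ka×C = 0. Using quadratic formula: [H⁺] = 1.4847e-06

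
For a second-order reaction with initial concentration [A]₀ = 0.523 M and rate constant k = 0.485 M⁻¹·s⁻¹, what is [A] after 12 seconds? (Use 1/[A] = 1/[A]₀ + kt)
0.1293 M

1/[A] = 1/[A]₀ + k·t = 1/0.523 + (0.485)·(12) = 1.9120 + 5.8200 = 7.7320
[A] = 1/7.7320 = 0.1293 M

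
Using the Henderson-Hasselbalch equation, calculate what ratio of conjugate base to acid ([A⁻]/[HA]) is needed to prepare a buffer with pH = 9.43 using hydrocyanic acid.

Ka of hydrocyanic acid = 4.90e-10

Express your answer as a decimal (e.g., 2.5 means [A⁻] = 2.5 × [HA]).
[A⁻]/[HA] = 1.319

pKa = −log(4.90e-10) = 9.3098. pH = pKa + log([A⁻]/[HA]). 9.43 = 9.3098 + log(ratio). log(ratio) = 9.43 − 9.3098 = 0.1202. ratio = 10^(0.1202) = 1.319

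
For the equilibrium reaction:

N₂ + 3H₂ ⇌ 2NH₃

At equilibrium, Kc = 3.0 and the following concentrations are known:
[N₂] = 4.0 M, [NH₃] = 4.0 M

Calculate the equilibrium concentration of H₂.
[H₂] = 1.1006 M

Kc = ([NH₃]^2) / ([N₂] × [H₂]^3) = 3.0
[H₂]^3 = (product terms)/(Kc · other reactant terms) = 16 / (3.0 · 4) = 1.3333
[H₂] = (1.3333)^(1/3) = 1.1006 M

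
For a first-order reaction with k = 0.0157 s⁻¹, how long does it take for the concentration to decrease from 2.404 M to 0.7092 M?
77.75 s

From ln[A] = ln[A]₀ - k·t: t = ln([A]₀/[A])/k = ln(2.404/0.7092)/0.0157 = ln(3.3897)/0.0157 = 1.2208/0.0157 = 77.75 s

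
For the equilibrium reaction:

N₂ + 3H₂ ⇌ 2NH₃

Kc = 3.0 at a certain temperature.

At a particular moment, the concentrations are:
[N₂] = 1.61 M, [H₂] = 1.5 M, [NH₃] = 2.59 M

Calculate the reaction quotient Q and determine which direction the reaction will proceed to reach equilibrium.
Q = 1.235, Q < K, reaction proceeds forward (toward products)

Q = ([NH₃]^2) / ([N₂] × [H₂]^3)
  = ((2.59)^2) / ((1.61)·(1.5)^3) = 6.7081/5.4338 = 1.235
Since Q = 1.235 < Kc = 3.0, the reaction proceeds forward (toward products) to reach equilibrium.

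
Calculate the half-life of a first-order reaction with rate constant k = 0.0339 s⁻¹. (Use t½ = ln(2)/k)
20.45 s

t½ = ln(2)/k = 0.6931/0.0339 = 20.45 s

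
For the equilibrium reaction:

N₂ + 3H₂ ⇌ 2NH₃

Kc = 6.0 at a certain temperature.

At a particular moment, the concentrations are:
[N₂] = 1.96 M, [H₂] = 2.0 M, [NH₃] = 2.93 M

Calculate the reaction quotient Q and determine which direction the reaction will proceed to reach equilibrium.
Q = 0.548, Q < K, reaction proceeds forward (toward products)

Q = ([NH₃]^2) / ([N₂] × [H₂]^3)
  = ((2.93)^2) / ((1.96)·(2.0)^3) = 8.5849/15.68 = 0.5475
Since Q = 0.5475 < Kc = 6.0, the reaction proceeds forward (toward products) to reach equilibrium.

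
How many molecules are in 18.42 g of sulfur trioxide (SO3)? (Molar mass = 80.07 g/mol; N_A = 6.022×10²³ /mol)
Moles = 18.42 g ÷ 80.07 g/mol = 0.230049 mol
Molecules = 0.230049 mol × 6.022×10²³ /mol = 1.385e+23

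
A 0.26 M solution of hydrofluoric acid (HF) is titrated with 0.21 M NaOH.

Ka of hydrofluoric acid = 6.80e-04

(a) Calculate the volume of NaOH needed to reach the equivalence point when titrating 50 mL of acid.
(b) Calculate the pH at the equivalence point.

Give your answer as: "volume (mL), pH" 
V = 61.9 mL, pH = 8.12

(a) At equivalence: moles acid = moles base.
moles acid = 0.26 × 0.05 = 0.013 mol; V_NaOH = 0.013/0.21 = 0.0619 L = 61.9 mL.
(b) At equivalence, all acid → conjugate base A⁻ at [A⁻] = 0.013/0.1119 = 0.1162 M.
Kb = Kw/Ka = 1.0e-14/6.80e-04 = 1.471e-11; [OH⁻] = √(Kb·[A⁻]) = 1.307e-06; pOH = 5.88; pH = 14 − pOH = 8.12.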